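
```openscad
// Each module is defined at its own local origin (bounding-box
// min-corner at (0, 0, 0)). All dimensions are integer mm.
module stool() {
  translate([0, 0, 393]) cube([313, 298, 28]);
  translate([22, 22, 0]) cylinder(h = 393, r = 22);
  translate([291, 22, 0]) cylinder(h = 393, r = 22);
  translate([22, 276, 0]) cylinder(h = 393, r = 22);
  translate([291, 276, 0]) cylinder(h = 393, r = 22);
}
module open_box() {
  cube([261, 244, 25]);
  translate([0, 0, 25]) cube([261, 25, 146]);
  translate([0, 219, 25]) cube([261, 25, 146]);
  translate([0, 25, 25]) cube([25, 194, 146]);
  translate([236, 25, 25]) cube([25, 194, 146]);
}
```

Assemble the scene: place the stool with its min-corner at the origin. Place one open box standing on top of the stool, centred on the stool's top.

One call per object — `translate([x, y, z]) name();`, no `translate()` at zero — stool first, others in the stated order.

stool();
translate([26, 27, 421]) open_box();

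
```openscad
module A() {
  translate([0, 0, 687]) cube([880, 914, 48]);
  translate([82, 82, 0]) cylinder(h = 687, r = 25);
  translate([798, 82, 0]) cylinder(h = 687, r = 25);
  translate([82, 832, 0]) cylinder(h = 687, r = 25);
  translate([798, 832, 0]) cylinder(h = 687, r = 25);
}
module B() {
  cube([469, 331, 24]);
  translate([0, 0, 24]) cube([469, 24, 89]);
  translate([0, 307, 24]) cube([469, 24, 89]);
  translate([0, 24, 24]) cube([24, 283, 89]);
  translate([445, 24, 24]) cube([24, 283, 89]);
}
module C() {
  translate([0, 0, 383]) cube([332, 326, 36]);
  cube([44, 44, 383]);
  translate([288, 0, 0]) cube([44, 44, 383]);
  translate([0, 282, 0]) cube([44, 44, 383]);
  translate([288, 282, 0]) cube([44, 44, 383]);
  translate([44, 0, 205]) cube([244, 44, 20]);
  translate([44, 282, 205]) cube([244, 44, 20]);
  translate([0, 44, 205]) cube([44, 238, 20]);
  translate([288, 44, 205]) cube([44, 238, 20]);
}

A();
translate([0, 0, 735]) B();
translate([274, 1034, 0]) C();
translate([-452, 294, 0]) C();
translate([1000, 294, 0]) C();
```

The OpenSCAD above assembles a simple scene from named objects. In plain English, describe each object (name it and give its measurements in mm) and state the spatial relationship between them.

A is a table: top 880 mm (x) × 914 mm (y), 48 mm thick, upper face at z = 735 mm, on four round legs of 50 mm diameter, each leg's bounding box inset 57 mm from the nearest pair of top edges, running from z = 0 to the bottom of the top.

B is an open-topped rectangular box: outside dimensions 469×331×113 mm, with a uniform wall and base thickness of 24 mm. The base is a full 469×331 slab on the floor; four walls sit on top of the base. The front and back walls (the −y and +y sides) span the full width; the two side walls fit between them.

C is a four-legged stool. The seat is a 332×326×36 mm slab whose top surface is at z = 419 mm; four square legs, each 44×44 mm in cross-section, run from the floor (z = 0) to the underside of the seat, each flush with a corner of the seat. Four stretchers, 44 mm wide and 20 mm tall, connect adjacent legs with their undersides at z = 205 mm, each running between the inner faces of the legs it joins and aligned with the legs' outer faces on the other axis.

The open box is on top of the table. Three stools sit around the table at the +y, −x, +x sides.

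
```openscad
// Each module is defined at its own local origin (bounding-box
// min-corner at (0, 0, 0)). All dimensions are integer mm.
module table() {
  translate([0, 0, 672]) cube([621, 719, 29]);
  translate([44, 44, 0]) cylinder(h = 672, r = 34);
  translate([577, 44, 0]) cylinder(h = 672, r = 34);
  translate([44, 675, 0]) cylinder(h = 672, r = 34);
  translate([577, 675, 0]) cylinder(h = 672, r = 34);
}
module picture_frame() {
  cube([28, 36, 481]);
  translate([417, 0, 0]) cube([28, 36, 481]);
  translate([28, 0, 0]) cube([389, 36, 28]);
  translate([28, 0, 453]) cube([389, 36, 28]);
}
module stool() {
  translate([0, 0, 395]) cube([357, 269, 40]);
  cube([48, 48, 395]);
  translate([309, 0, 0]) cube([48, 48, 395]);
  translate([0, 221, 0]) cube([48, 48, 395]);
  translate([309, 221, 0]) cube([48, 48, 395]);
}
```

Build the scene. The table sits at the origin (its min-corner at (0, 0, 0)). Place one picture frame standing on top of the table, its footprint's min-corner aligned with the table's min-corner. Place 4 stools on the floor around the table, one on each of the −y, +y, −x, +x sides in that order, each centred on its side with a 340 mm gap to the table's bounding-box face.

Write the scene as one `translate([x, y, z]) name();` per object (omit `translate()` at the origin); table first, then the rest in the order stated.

table();
translate([0, 0, 701]) picture_frame();
translate([132, -609, 0]) stool();
translate([132, 1059, 0]) stool();
translate([-697, 225, 0]) stool();
translate([961, 225, 0]) stool();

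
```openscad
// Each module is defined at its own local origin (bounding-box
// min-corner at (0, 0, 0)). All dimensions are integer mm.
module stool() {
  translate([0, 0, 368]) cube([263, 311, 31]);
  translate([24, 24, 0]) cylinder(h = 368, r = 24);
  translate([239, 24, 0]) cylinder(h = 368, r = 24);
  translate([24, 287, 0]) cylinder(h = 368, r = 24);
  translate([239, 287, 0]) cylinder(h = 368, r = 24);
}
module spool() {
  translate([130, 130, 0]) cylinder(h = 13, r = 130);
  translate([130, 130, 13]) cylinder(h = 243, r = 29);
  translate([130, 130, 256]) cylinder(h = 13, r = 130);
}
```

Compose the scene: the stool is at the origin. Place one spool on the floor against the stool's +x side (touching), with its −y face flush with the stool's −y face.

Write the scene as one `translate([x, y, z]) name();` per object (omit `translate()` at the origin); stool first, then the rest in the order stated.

stool();
translate([263, 0, 0]) spool();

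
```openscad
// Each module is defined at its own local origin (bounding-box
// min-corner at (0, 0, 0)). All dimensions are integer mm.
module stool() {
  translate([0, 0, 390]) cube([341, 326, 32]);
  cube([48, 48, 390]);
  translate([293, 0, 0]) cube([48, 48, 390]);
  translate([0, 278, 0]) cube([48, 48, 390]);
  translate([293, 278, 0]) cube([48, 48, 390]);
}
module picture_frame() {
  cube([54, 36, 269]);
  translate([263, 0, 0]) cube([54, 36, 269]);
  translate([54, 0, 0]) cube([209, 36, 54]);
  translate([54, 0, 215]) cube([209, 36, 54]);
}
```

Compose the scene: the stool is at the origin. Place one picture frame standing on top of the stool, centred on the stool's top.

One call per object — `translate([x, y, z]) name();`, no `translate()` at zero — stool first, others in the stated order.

stool();
translate([12, 145, 422]) picture_frame();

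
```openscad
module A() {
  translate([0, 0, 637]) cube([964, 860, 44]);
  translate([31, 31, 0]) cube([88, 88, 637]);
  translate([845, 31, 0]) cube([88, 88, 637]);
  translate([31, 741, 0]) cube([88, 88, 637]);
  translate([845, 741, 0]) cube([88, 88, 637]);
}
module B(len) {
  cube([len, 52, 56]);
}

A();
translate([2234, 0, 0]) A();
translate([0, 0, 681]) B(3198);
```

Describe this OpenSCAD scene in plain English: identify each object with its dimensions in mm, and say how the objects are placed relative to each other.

A is a table: top 964 mm (x) × 860 mm (y), 44 mm thick, upper face at z = 681 mm, on four 88×88 mm square legs, each inset 31 mm from the nearest pair of top edges, running from z = 0 to the bottom of the top.

B is a rectangular beam 3198 mm long (x), 52 mm deep (y), 56 mm thick (z).

The beam spans the tops of two tables placed 1270 mm apart, resting at z = 681 mm.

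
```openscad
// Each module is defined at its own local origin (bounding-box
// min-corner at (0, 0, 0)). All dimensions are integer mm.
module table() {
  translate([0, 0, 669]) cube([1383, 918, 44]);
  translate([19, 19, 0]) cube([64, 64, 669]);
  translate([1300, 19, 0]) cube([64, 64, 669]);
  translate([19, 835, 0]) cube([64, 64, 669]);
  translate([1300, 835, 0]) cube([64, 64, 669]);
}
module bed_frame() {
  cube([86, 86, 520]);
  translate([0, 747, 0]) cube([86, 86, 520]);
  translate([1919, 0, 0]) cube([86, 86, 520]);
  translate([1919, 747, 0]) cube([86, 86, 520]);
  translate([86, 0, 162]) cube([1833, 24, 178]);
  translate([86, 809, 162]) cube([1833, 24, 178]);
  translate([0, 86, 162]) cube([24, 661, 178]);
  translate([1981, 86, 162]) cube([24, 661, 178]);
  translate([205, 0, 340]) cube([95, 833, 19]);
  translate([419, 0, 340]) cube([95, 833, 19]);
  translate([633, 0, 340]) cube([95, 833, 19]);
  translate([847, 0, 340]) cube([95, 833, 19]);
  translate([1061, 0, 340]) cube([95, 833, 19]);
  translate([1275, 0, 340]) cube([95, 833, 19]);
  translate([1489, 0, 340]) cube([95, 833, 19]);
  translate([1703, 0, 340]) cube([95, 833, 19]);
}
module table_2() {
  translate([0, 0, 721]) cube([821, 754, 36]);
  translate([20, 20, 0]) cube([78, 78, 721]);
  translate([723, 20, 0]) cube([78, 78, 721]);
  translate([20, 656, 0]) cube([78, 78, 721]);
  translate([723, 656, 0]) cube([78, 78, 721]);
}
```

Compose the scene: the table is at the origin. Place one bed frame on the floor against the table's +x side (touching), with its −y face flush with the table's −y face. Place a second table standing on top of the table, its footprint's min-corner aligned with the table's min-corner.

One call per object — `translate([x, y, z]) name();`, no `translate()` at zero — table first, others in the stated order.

table();
translate([1383, 0, 0]) bed_frame();
translate([0, 0, 713]) table_2();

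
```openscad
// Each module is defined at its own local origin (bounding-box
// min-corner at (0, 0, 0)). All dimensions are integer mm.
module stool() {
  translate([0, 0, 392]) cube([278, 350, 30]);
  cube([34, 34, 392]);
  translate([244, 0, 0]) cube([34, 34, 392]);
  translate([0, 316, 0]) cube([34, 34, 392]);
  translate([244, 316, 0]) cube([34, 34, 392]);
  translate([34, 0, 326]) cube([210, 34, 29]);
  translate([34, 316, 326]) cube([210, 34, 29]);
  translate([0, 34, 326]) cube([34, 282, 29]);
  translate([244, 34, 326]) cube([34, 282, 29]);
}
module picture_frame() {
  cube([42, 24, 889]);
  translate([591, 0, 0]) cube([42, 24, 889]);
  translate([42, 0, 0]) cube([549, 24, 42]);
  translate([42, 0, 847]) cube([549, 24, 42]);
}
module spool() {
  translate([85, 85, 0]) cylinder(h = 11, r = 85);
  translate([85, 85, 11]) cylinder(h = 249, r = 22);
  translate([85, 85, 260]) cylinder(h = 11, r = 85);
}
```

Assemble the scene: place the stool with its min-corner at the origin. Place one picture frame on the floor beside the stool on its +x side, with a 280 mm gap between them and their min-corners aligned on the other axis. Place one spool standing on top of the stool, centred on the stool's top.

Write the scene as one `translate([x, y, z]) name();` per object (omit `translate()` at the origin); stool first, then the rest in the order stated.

stool();
translate([558, 0, 0]) picture_frame();
translate([54, 90, 422]) spool();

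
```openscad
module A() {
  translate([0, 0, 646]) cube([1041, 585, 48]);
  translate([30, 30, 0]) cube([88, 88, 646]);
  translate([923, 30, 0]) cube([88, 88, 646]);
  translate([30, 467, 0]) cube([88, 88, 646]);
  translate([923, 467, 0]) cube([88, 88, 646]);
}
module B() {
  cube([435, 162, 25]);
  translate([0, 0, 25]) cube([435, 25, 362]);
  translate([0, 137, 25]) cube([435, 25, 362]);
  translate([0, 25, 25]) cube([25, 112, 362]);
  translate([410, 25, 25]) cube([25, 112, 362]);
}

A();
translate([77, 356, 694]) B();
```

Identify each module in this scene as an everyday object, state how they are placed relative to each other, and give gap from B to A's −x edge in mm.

The open box's min-x is at 77; the table's min-x is 0; gap = 77 mm.

A is a table. B is an open box. The open box is on top of the table. The gap from the open box to the table's −x edge is 77 mm.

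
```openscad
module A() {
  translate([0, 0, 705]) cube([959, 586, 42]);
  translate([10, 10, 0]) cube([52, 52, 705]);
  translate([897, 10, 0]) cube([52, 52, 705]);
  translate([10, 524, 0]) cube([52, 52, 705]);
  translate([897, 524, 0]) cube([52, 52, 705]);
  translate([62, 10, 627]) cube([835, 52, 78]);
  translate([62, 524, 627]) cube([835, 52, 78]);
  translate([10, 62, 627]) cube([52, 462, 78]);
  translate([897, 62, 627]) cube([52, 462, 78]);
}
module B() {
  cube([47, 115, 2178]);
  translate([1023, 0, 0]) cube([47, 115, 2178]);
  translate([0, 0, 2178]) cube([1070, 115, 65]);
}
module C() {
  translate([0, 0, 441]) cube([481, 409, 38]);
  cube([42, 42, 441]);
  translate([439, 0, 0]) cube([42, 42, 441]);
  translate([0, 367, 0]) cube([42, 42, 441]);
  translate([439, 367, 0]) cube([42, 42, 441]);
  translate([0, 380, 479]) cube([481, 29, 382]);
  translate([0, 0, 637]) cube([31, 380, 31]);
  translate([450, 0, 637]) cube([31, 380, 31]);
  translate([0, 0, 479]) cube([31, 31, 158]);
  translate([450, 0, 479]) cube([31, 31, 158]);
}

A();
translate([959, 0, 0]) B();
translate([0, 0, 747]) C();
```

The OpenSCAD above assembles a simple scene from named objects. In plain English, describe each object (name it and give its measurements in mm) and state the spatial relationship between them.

A is a table: top 959 mm (x) × 586 mm (y), 42 mm thick, upper face at z = 747 mm, on four 52×52 mm square legs, each inset 10 mm from the nearest pair of top edges, running from z = 0 to the bottom of the top. Four apron rails, 52 mm thick and 78 mm tall, run between adjacent legs with their top edges flush with the underside of the top and their outer faces flush with the legs' outer faces.

B is a rectangular door frame: two vertical jambs of 47×115 mm section, 2178 mm tall, with a clear opening 976 mm wide between their inner faces. A header 65 mm tall and 115 mm deep lies on top of the jambs and spans the full outside width.

C is a chair. The seat is a 481×409×38 mm slab with its top at z = 479 mm, on four 42×42 mm corner legs (flush with the seat edges, standing on z = 0). A flat backrest 29 mm thick, 382 mm tall, spans the full seat width and rises from the seat top along its +y edge, rear face flush with the rear of the seat. Two armrests of 31×31 mm section run along each side from the seat's front edge to the front of the backrest, top faces 189 mm above the seat top and outer faces flush with the seat's x-edges; a 31×31 mm post under the front of each armrest stands on the seat at the front corner.

The door frame is against the table's +x side, with their −y faces flush. The chair is on top of the table.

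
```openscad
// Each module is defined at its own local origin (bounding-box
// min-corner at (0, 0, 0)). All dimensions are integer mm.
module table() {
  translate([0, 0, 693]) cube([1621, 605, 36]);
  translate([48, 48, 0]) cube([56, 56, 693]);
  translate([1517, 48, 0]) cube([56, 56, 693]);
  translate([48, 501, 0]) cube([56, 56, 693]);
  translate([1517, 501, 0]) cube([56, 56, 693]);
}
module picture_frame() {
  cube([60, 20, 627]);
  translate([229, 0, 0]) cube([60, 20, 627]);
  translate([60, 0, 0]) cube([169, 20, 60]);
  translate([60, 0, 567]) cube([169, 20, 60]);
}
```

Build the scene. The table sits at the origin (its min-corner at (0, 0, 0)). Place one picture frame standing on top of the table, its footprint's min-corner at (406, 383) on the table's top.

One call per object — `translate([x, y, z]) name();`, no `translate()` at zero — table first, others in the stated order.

table();
translate([406, 383, 729]) picture_frame();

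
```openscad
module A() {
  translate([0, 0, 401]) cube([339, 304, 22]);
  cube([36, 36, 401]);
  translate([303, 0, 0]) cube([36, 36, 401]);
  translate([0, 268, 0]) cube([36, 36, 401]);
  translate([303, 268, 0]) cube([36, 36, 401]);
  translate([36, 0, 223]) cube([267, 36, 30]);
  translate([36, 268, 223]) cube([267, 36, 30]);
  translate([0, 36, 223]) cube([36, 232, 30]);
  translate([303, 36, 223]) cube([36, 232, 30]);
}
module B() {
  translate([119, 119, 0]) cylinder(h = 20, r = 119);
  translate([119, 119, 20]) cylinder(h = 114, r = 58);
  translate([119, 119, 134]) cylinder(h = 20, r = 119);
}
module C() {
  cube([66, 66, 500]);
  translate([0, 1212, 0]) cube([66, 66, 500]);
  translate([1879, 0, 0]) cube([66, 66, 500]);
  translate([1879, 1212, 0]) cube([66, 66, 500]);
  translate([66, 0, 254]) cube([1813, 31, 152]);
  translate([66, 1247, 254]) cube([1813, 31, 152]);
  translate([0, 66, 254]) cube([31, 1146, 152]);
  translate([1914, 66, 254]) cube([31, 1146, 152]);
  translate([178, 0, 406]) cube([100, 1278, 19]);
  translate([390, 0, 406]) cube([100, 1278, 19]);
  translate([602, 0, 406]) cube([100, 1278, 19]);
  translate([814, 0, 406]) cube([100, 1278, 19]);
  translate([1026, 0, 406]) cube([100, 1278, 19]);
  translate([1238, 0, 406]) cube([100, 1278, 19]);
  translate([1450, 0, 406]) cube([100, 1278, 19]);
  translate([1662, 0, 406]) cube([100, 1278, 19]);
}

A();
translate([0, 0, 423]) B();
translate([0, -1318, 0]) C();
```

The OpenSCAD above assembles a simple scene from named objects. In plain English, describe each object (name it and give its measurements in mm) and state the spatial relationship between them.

A is a four-legged stool. The seat is 339×304 mm, 22 mm thick, top at z = 423 mm. It stands on four square legs, each 36×36 mm in cross-section, from z = 0 to the seat underside, each flush with a corner of the seat. Four stretchers, 36 mm wide and 30 mm tall, connect adjacent legs with their undersides at z = 223 mm, each running between the inner faces of the legs it joins and aligned with the legs' outer faces on the other axis.

B is a spool: two coaxial disc flanges of radius 119 mm and thickness 20 mm, joined by a core cylinder of radius 58 mm and height 114 mm. The lower flange rests on z = 0 and the three cylinders share a vertical axis.

C is a bed frame 1945 mm long (x) by 1278 mm wide (y). Four 66×66 mm corner posts, 500 mm tall, at the corners of the footprint. Four rails of 31 mm thickness and 152 mm height run between adjacent posts with their undersides at z = 254 mm, their outer faces flush with the outside of the frame (the two x-running rails run between the posts' inner faces; the two y-running rails run between the posts' inner faces). 8 slats, each 100 mm wide (x) and 19 mm thick, lie across the top of the two x-running rails, running the full 1278 mm width of the frame in y; the slats are evenly spaced along x between the inner faces of the end posts with equal gaps (rounded down to the nearest mm) at the −x end and between each pair — any rounding remainder accumulates at the +x end.

The spool is on top of the stool. The bed frame is on the floor beside the stool on its −y side.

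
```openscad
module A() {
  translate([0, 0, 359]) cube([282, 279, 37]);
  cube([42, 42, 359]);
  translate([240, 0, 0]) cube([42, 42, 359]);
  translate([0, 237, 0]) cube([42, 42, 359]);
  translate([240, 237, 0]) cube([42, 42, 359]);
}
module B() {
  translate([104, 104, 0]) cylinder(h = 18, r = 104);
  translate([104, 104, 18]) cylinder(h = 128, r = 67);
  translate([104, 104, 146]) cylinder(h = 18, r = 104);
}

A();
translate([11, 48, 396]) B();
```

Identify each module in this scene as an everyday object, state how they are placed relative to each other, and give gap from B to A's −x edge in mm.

A is a stool. B is a spool. The spool is on top of the stool. The gap from the spool to the stool's −x edge is 11 mm.

The spool's min-x is at 11; the stool's min-x is 0; gap = 11 mm.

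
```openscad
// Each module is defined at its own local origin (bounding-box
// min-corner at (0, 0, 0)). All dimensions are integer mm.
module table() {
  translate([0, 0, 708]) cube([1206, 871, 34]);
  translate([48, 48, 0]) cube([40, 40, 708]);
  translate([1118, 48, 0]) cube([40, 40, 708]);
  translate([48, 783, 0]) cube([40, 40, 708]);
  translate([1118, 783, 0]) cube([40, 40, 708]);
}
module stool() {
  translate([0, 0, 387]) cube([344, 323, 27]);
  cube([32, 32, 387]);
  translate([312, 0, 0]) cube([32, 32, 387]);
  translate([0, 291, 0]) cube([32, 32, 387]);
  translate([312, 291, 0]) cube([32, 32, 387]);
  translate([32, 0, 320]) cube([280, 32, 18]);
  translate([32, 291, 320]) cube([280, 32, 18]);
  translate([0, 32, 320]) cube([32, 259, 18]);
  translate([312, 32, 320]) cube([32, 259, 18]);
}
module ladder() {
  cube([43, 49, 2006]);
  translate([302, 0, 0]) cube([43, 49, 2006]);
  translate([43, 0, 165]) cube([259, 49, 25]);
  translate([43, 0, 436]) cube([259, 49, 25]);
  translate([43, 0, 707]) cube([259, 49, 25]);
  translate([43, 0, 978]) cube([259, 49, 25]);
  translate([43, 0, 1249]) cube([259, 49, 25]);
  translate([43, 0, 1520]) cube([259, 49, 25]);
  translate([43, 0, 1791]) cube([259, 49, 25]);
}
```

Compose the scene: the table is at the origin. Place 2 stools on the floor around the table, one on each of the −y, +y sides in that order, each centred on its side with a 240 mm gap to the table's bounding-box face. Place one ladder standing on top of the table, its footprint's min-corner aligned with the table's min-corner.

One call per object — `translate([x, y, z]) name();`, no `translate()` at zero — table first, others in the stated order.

table();
translate([431, -563, 0]) stool();
translate([431, 1111, 0]) stool();
translate([0, 0, 742]) ladder();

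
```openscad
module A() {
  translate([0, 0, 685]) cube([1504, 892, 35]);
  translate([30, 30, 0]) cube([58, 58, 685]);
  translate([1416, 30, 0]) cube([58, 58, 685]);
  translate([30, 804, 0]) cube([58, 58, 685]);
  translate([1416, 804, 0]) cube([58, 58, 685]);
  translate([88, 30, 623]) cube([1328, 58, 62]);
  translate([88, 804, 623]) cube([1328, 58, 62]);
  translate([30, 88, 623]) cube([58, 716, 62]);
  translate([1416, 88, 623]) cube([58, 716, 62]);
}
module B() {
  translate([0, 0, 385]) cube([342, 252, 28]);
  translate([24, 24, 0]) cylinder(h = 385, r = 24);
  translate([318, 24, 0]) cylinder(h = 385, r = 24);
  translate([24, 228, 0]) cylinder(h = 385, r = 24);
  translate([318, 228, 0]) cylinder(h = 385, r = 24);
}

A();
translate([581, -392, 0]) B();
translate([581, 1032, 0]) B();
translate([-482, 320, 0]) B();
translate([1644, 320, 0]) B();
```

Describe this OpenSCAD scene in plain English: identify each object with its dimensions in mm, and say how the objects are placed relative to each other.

A is a rectangular dining table. The top is 1504×892×35 mm with its upper surface at z = 720 mm. It stands on four 58×58 mm square legs, each inset 30 mm from the nearest pair of top edges, running from the floor to the underside of the top. Four apron rails, 58 mm thick and 62 mm tall, run between adjacent legs with their top edges flush with the underside of the top and their outer faces flush with the legs' outer faces.

B is a four-legged stool. The seat is a 342×252×28 mm slab whose top surface is at z = 413 mm; four round legs, each 48 mm in diameter, run from the floor (z = 0) to the underside of the seat, each leg's axis is inset half a diameter from the nearest pair of seat edges (so the leg's bounding box is flush with the corner).

Four stools sit around the table at the −y, +y, −x, +x sides.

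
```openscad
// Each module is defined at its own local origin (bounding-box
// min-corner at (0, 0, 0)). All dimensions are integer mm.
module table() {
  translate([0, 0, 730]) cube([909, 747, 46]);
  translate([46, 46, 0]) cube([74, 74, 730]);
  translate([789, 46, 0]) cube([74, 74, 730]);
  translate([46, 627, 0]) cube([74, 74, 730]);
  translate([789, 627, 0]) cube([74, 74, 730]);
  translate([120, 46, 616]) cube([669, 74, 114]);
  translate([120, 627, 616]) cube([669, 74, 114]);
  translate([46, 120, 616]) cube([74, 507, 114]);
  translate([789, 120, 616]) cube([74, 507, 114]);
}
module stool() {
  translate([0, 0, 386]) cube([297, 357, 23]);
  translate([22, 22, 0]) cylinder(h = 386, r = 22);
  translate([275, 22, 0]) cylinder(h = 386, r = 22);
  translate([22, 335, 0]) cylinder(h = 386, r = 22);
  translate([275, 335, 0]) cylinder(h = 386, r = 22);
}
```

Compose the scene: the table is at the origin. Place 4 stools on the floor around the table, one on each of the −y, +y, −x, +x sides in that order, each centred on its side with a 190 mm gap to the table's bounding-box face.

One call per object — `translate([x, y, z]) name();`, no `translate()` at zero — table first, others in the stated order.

table();
translate([306, -547, 0]) stool();
translate([306, 937, 0]) stool();
translate([-487, 195, 0]) stool();
translate([1099, 195, 0]) stool();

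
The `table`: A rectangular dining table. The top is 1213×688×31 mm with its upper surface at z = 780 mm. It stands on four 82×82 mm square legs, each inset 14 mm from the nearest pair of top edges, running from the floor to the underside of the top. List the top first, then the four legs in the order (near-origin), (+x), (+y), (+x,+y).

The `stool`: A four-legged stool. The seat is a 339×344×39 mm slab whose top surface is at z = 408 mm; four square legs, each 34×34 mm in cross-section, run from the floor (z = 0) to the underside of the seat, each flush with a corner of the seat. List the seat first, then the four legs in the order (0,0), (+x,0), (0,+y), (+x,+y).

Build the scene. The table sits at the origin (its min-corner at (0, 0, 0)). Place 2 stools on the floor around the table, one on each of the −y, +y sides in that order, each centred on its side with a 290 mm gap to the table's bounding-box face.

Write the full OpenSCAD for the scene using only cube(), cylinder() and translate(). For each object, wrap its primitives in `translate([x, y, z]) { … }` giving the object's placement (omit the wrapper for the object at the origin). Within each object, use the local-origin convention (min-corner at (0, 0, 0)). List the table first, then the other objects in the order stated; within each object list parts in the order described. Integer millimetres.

translate([0, 0, 749]) cube([1213, 688, 31]);
translate([14, 14, 0]) cube([82, 82, 749]);
translate([1117, 14, 0]) cube([82, 82, 749]);
translate([14, 592, 0]) cube([82, 82, 749]);
translate([1117, 592, 0]) cube([82, 82, 749]);
translate([437, -634, 0]) {
  translate([0, 0, 369]) cube([339, 344, 39]);
  cube([34, 34, 369]);
  translate([305, 0, 0]) cube([34, 34, 369]);
  translate([0, 310, 0]) cube([34, 34, 369]);
  translate([305, 310, 0]) cube([34, 34, 369]);
}
translate([437, 978, 0]) {
  translate([0, 0, 369]) cube([339, 344, 39]);
  cube([34, 34, 369]);
  translate([305, 0, 0]) cube([34, 34, 369]);
  translate([0, 310, 0]) cube([34, 34, 369]);
  translate([305, 310, 0]) cube([34, 34, 369]);
}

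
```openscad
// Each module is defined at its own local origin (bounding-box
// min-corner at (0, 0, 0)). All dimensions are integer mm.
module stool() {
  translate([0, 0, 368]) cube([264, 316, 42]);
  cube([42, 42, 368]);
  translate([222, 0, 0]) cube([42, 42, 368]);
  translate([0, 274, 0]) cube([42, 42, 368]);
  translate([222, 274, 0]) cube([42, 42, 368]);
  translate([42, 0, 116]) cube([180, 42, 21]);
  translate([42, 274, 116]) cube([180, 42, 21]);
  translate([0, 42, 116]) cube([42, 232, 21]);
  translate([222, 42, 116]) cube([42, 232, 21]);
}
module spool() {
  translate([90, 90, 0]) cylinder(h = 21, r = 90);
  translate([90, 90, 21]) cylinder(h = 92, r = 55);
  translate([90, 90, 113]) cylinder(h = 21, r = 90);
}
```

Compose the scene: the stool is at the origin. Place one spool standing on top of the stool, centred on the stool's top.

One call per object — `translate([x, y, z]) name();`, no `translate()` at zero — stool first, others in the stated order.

stool();
translate([42, 68, 410]) spool();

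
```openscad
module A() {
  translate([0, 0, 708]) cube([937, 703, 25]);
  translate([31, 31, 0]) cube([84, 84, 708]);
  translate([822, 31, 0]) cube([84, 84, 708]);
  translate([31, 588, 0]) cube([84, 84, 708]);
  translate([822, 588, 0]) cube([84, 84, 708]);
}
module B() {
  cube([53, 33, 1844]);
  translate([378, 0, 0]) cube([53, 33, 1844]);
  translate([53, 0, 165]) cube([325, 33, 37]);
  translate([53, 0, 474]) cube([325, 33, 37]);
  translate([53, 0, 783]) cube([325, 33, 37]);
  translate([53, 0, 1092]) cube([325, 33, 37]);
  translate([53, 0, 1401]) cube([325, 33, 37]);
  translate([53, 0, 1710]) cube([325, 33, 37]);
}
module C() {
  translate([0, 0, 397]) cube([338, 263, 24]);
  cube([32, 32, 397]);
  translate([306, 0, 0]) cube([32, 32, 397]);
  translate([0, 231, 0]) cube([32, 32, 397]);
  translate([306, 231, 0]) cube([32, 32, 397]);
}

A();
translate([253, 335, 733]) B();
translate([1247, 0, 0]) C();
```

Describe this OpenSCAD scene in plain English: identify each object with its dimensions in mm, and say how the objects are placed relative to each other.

A is a table with a 937×703 mm rectangular top, 25 mm thick, top surface at z = 733 mm, supported by four 84×84 mm square legs, each inset 31 mm from the nearest pair of top edges, running from the floor.

B is a straight ladder. Two 53×33 mm vertical rails, 1844 mm tall, stand 431 mm apart (outside-to-outside) with their front faces coplanar on the −y side. 6 rungs, each 33 mm deep and 37 mm tall, span between the inner faces of the rails, front faces flush with the rails. The lowest rung's underside is at z = 165 mm and rungs are spaced 309 mm apart (underside to underside).

C is a simple wooden stool: a rectangular seat 338 mm (x) by 263 mm (y), 24 mm thick, top face at z = 421 mm, on four square legs, each 32×32 mm in cross-section. The legs rest on z = 0, each flush with a corner of the seat.

The ladder is on top of the table, centred. The stool is on the floor beside the table on its +x side.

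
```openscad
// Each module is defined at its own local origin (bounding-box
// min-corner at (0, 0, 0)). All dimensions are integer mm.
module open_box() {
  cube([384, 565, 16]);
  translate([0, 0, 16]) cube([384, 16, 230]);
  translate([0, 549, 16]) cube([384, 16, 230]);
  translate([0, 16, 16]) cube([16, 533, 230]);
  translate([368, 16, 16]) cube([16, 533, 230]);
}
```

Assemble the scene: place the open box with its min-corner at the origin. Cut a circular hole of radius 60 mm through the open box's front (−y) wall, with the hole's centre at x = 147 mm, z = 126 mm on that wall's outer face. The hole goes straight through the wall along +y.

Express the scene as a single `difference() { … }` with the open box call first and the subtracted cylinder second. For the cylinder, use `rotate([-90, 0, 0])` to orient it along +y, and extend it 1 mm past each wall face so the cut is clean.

difference() {
  open_box();
  translate([147, -1, 126]) rotate([-90, 0, 0]) cylinder(h = 18, r = 60);
}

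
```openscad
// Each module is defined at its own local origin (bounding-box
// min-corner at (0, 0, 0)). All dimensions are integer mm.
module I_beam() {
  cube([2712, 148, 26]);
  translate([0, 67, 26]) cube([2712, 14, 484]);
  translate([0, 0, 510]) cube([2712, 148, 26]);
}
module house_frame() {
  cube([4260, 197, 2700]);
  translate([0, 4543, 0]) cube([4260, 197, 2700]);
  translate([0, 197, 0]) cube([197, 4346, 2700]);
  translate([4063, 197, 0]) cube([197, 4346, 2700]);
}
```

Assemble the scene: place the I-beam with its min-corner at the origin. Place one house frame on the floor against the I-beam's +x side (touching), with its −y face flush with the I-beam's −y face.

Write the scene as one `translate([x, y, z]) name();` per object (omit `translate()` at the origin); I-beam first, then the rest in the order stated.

I_beam();
translate([2712, 0, 0]) house_frame();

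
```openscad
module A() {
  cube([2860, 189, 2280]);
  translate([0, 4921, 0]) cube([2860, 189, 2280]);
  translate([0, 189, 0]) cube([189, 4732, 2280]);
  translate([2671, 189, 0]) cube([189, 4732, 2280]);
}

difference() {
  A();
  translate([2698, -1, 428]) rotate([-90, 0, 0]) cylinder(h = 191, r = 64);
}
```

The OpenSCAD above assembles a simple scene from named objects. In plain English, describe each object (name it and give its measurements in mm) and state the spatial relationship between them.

A is a box-shaped house frame (walls only): outside footprint 2860×5110 mm, wall height 2280 mm, wall thickness 189 mm. The two y-facing walls run the full x-width; the two x-facing walls fit between the inner faces of the y-facing walls.

The house frame has a circular hole of radius 64 mm through its front wall, centred at (x = 2698, z = 428).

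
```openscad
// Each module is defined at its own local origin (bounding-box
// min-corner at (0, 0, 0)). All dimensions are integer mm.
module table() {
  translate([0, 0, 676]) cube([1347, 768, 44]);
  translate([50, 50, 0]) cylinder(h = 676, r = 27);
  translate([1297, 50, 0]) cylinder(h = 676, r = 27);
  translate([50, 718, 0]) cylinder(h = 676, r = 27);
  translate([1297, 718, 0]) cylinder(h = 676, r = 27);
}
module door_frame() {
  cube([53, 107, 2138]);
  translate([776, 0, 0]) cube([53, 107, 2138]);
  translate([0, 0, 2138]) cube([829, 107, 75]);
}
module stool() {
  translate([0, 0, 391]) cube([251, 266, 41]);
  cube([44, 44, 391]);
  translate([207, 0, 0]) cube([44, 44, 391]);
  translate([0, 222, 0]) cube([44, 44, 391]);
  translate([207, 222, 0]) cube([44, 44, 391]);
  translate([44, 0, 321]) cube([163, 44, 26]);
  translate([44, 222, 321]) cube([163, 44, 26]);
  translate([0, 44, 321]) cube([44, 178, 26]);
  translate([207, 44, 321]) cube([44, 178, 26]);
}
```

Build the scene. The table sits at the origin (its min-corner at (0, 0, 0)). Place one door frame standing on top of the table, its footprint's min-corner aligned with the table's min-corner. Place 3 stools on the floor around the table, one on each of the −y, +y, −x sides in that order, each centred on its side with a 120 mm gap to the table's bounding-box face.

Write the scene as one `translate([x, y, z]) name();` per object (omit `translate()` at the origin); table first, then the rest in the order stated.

table();
translate([0, 0, 720]) door_frame();
translate([548, -386, 0]) stool();
translate([548, 888, 0]) stool();
translate([-371, 251, 0]) stool();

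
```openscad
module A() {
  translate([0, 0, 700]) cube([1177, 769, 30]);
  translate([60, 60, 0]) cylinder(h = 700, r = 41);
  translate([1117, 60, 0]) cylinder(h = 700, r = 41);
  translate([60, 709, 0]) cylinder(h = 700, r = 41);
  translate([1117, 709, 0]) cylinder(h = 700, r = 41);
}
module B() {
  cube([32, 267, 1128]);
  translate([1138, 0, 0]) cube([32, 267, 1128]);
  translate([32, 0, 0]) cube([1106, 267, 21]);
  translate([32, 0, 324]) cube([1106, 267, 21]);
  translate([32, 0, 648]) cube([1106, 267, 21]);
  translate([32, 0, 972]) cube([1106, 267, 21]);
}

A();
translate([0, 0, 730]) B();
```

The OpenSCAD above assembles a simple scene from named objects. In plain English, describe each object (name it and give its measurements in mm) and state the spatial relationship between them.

A is a rectangular dining table. The top is 1177×769×30 mm with its upper surface at z = 730 mm. It stands on four round legs of 82 mm diameter, each leg's bounding box inset 19 mm from the nearest pair of top edges, running from the floor to the underside of the top.

B is a bookshelf 1170 mm wide overall, 267 mm deep and 1128 mm tall. The two sides are 32 mm thick vertical panels. 4 horizontal shelves of 21 mm thickness span between the inner faces of the sides; the lowest shelf sits on the floor and shelves are stacked with a clear vertical gap of 303 mm between each pair.

The bookshelf is on top of the table.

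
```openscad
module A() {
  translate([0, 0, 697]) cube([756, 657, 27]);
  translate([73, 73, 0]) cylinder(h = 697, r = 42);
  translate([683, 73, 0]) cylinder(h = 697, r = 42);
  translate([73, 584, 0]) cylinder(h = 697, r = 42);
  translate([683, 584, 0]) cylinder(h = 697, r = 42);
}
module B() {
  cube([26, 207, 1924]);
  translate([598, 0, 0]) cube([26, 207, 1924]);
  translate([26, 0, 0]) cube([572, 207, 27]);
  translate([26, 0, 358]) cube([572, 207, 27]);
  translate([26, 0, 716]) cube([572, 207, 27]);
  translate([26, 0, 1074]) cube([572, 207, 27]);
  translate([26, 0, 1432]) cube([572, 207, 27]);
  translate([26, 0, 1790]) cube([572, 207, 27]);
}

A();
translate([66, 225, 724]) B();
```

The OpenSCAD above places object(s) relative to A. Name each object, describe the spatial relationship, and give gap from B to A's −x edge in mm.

The bookshelf's min-x is at 66; the table's min-x is 0; gap = 66 mm.

A is a table. B is a bookshelf. The bookshelf is on top of the table, centred. The gap from the bookshelf to the table's −x edge is 66 mm.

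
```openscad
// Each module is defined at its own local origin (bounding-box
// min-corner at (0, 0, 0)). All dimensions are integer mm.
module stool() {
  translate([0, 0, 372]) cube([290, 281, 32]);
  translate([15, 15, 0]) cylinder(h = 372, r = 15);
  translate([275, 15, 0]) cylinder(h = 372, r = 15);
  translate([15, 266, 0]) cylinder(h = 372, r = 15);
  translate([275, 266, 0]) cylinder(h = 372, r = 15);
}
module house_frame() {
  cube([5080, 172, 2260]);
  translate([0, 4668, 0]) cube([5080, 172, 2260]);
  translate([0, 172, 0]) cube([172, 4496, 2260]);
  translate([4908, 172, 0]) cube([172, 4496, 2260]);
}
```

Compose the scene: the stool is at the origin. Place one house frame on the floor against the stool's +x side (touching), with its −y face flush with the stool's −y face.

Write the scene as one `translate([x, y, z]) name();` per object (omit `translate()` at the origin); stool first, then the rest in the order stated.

stool();
translate([290, 0, 0]) house_frame();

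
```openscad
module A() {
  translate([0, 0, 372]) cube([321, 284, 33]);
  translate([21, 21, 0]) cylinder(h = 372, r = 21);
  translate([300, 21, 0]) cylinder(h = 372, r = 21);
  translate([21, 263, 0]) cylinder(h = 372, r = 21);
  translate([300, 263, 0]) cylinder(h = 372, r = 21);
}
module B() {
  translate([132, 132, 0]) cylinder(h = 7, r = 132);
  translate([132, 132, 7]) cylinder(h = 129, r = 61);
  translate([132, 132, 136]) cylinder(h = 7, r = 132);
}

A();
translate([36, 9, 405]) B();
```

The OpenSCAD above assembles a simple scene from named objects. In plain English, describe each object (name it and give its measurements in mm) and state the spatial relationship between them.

A is a simple wooden stool: a rectangular seat 321 mm (x) by 284 mm (y), 33 mm thick, top face at z = 405 mm, on four round legs, each 42 mm in diameter. The legs rest on z = 0, each leg's axis is inset half a diameter from the nearest pair of seat edges (so the leg's bounding box is flush with the corner).

B is a spool: two coaxial disc flanges of radius 132 mm and thickness 7 mm, joined by a core cylinder of radius 61 mm and height 129 mm. The lower flange rests on z = 0 and the three cylinders share a vertical axis.

The spool is on top of the stool.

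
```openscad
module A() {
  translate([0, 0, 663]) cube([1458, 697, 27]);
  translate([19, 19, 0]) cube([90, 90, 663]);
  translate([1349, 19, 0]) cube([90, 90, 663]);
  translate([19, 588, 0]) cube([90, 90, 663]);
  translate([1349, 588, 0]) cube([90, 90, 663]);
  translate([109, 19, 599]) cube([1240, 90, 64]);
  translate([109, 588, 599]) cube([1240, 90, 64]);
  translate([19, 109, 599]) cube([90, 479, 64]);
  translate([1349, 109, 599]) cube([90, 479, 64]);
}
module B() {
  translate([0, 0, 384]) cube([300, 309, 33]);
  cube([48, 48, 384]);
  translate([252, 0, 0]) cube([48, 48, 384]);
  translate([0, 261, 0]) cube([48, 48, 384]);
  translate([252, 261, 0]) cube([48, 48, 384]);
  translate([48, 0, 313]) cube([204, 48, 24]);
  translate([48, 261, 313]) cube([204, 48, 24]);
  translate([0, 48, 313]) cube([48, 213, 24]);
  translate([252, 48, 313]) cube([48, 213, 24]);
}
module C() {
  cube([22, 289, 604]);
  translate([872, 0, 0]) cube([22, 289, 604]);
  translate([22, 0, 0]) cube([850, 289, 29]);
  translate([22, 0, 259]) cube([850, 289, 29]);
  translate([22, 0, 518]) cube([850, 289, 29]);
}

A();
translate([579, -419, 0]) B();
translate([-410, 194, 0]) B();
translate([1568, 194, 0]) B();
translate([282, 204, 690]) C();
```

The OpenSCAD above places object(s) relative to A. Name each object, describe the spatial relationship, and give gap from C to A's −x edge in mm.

A is a table. B is a stool. C is a bookshelf. Three stools sit around the table at the −y, −x, +x sides. The bookshelf is on top of the table, centred. The gap from the bookshelf to the table's −x edge is 282 mm.

The bookshelf's min-x is at 282; the table's min-x is 0; gap = 282 mm.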